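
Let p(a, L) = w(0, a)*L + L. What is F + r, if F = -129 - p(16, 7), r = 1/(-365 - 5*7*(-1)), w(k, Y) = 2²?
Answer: -54121/330 ≈ -164.00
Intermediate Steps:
w(k, Y) = 4
p(a, L) = 5*L (p(a, L) = 4*L + L = 5*L)
r = -1/330 (r = 1/(-365 - 35*(-1)) = 1/(-365 + 35) = 1/(-330) = -1/330 ≈ -0.0030303)
F = -164 (F = -129 - 5*7 = -129 - 1*35 = -129 - 35 = -164)
F + r = -164 - 1/330 = -54121/330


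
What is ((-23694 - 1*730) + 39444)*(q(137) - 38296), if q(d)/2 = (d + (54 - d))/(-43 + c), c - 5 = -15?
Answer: -30487535920/53 ≈ -5.7524e+8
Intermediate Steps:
c = -10 (c = 5 - 15 = -10)
q(d) = -108/53 (q(d) = 2*((d + (54 - d))/(-43 - 10)) = 2*(54/(-53)) = 2*(54*(-1/53)) = 2*(-54/53) = -108/53)
((-23694 - 1*730) + 39444)*(q(137) - 38296) = ((-23694 - 1*730) + 39444)*(-108/53 - 38296) = ((-23694 - 730) + 39444)*(-2029796/53) = (-24424 + 39444)*(-2029796/53) = 15020*(-2029796/53) = -30487535920/53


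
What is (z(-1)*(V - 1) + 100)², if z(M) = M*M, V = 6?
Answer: 11025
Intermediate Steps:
z(M) = M²
(z(-1)*(V - 1) + 100)² = ((-1)²*(6 - 1) + 100)² = (1*5 + 100)² = (5 + 100)² = 105² = 11025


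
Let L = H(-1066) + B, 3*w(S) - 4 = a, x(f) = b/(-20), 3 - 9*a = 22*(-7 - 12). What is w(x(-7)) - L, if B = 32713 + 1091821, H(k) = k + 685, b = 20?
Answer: -30351674/27 ≈ -1.1241e+6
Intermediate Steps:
a = 421/9 (a = 1/3 - 22*(-7 - 12)/9 = 1/3 - 22*(-19)/9 = 1/3 - 1/9*(-418) = 1/3 + 418/9 = 421/9 ≈ 46.778)
H(k) = 685 + k
x(f) = -1 (x(f) = 20/(-20) = 20*(-1/20) = -1)
B = 1124534
w(S) = 457/27 (w(S) = 4/3 + (1/3)*(421/9) = 4/3 + 421/27 = 457/27)
L = 1124153 (L = (685 - 1066) + 1124534 = -381 + 1124534 = 1124153)
w(x(-7)) - L = 457/27 - 1*1124153 = 457/27 - 1124153 = -30351674/27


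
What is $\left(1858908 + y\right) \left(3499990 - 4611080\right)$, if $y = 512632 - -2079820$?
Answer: $-4945861582400$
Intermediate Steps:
$y = 2592452$ ($y = 512632 + 2079820 = 2592452$)
$\left(1858908 + y\right) \left(3499990 - 4611080\right) = \left(1858908 + 2592452\right) \left(3499990 - 4611080\right) = 4451360 \left(3499990 - 4611080\right) = 4451360 \left(-1111090\right) = -4945861582400$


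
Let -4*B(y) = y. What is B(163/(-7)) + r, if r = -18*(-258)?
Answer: 130195/28 ≈ 4649.8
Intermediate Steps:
B(y) = -y/4
r = 4644
B(163/(-7)) + r = -163/(4*(-7)) + 4644 = -163*(-1)/(4*7) + 4644 = -¼*(-163/7) + 4644 = 163/28 + 4644 = 130195/28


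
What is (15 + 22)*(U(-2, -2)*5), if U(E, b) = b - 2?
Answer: -740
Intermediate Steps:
U(E, b) = -2 + b
(15 + 22)*(U(-2, -2)*5) = (15 + 22)*((-2 - 2)*5) = 37*(-4*5) = 37*(-20) = -740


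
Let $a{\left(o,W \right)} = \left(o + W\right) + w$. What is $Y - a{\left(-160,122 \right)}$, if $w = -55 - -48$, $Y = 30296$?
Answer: $30341$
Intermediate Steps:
$w = -7$ ($w = -55 + 48 = -7$)
$a{\left(o,W \right)} = -7 + W + o$ ($a{\left(o,W \right)} = \left(o + W\right) - 7 = \left(W + o\right) - 7 = -7 + W + o$)
$Y - a{\left(-160,122 \right)} = 30296 - \left(-7 + 122 - 160\right) = 30296 - -45 = 30296 + 45 = 30341$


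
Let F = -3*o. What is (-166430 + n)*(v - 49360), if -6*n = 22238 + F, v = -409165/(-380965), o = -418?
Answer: 640635521194764/76193 ≈ 8.4081e+9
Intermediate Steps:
F = 1254 (F = -3*(-418) = 1254)
v = 81833/76193 (v = -409165*(-1/380965) = 81833/76193 ≈ 1.0740)
n = -11746/3 (n = -(22238 + 1254)/6 = -⅙*23492 = -11746/3 ≈ -3915.3)
(-166430 + n)*(v - 49360) = (-166430 - 11746/3)*(81833/76193 - 49360) = -511036/3*(-3760804647/76193) = 640635521194764/76193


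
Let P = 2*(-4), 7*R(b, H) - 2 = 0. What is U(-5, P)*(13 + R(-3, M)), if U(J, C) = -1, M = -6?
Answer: -93/7 ≈ -13.286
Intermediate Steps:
R(b, H) = 2/7 (R(b, H) = 2/7 + (⅐)*0 = 2/7 + 0 = 2/7)
P = -8
U(-5, P)*(13 + R(-3, M)) = -(13 + 2/7) = -1*93/7 = -93/7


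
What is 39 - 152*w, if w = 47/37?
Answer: -5701/37 ≈ -154.08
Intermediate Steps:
w = 47/37 (w = 47*(1/37) = 47/37 ≈ 1.2703)
39 - 152*w = 39 - 152*47/37 = 39 - 7144/37 = -5701/37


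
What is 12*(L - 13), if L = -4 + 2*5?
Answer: -84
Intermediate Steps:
L = 6 (L = -4 + 10 = 6)
12*(L - 13) = 12*(6 - 13) = 12*(-7) = -84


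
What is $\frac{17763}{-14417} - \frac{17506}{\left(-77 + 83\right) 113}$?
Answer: $- \frac{132213658}{4887363} \approx -27.052$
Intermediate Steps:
$\frac{17763}{-14417} - \frac{17506}{\left(-77 + 83\right) 113} = 17763 \left(- \frac{1}{14417}\right) - \frac{17506}{6 \cdot 113} = - \frac{17763}{14417} - \frac{17506}{678} = - \frac{17763}{14417} - \frac{8753}{339} = - \frac{132213658}{4887363}$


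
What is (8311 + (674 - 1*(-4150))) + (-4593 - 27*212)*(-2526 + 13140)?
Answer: -109491503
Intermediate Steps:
(8311 + (674 - 1*(-4150))) + (-4593 - 27*212)*(-2526 + 13140) = (8311 + (674 + 4150)) + (-4593 - 5724)*10614 = (8311 + 4824) - 10317*10614 = 13135 - 109504638 = -109491503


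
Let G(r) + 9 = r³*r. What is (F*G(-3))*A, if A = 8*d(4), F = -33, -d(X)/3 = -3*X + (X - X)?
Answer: -684288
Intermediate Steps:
d(X) = 9*X (d(X) = -3*(-3*X + (X - X)) = -3*(-3*X + 0) = -(-9)*X = 9*X)
G(r) = -9 + r⁴ (G(r) = -9 + r³*r = -9 + r⁴)
A = 288 (A = 8*(9*4) = 8*36 = 288)
(F*G(-3))*A = -33*(-9 + (-3)⁴)*288 = -33*(-9 + 81)*288 = -33*72*288 = -2376*288 = -684288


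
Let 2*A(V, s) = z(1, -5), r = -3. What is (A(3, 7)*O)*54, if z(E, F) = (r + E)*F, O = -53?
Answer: -14310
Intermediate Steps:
z(E, F) = F*(-3 + E) (z(E, F) = (-3 + E)*F = F*(-3 + E))
A(V, s) = 5 (A(V, s) = (-5*(-3 + 1))/2 = (-5*(-2))/2 = (1/2)*10 = 5)
(A(3, 7)*O)*54 = (5*(-53))*54 = -265*54 = -14310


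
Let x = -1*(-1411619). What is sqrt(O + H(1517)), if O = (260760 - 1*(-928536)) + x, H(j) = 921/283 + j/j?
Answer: 3*sqrt(23145002463)/283 ≈ 1612.7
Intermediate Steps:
H(j) = 1204/283 (H(j) = 921*(1/283) + 1 = 921/283 + 1 = 1204/283)
x = 1411619
O = 2600915 (O = (260760 - 1*(-928536)) + 1411619 = (260760 + 928536) + 1411619 = 1189296 + 1411619 = 2600915)
sqrt(O + H(1517)) = sqrt(2600915 + 1204/283) = sqrt(736060149/283) = 3*sqrt(23145002463)/283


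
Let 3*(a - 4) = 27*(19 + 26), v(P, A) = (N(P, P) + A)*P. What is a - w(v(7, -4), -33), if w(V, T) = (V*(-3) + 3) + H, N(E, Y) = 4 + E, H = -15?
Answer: 568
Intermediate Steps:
v(P, A) = P*(4 + A + P) (v(P, A) = ((4 + P) + A)*P = (4 + A + P)*P = P*(4 + A + P))
w(V, T) = -12 - 3*V (w(V, T) = (V*(-3) + 3) - 15 = (-3*V + 3) - 15 = (3 - 3*V) - 15 = -12 - 3*V)
a = 409 (a = 4 + (27*(19 + 26))/3 = 4 + (27*45)/3 = 4 + (1/3)*1215 = 4 + 405 = 409)
a - w(v(7, -4), -33) = 409 - (-12 - 21*(4 - 4 + 7)) = 409 - (-12 - 21*7) = 409 - (-12 - 3*49) = 409 - (-12 - 147) = 409 - 1*(-159) = 409 + 159 = 568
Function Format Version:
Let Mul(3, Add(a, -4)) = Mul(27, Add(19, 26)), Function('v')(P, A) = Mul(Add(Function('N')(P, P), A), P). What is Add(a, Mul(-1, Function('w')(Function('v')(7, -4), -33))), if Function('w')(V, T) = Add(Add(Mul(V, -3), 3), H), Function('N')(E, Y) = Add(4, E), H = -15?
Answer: 568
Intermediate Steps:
Function('v')(P, A) = Mul(P, Add(4, A, P)) (Function('v')(P, A) = Mul(Add(Add(4, P), A), P) = Mul(Add(4, A, P), P) = Mul(P, Add(4, A, P)))
Function('w')(V, T) = Add(-12, Mul(-3, V)) (Function('w')(V, T) = Add(Add(Mul(V, -3), 3), -15) = Add(Add(Mul(-3, V), 3), -15) = Add(Add(3, Mul(-3, V)), -15) = Add(-12, Mul(-3, V)))
a = 409 (a = Add(4, Mul(Rational(1, 3), Mul(27, Add(19, 26)))) = Add(4, Mul(Rational(1, 3), Mul(27, 45))) = Add(4, Mul(Rational(1, 3), 1215)) = Add(4, 405) = 409)
Add(a, Mul(-1, Function('w')(Function('v')(7, -4), -33))) = Add(409, Mul(-1, Add(-12, Mul(-3, Mul(7, Add(4, -4, 7)))))) = Add(409, Mul(-1, Add(-12, Mul(-3, Mul(7, 7))))) = Add(409, Mul(-1, Add(-12, Mul(-3, 49)))) = Add(409, Mul(-1, Add(-12, -147))) = Add(409, Mul(-1, -159)) = Add(409, 159) = 568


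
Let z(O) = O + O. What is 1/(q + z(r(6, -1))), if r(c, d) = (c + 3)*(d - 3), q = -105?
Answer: -1/177 ≈ -0.0056497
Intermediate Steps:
r(c, d) = (-3 + d)*(3 + c) (r(c, d) = (3 + c)*(-3 + d) = (-3 + d)*(3 + c))
z(O) = 2*O
1/(q + z(r(6, -1))) = 1/(-105 + 2*(-9 - 3*6 + 3*(-1) + 6*(-1))) = 1/(-105 + 2*(-9 - 18 - 3 - 6)) = 1/(-105 + 2*(-36)) = 1/(-105 - 72) = 1/(-177) = -1/177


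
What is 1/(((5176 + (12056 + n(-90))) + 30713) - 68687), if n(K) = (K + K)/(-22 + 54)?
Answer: -8/165981 ≈ -4.8198e-5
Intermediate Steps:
n(K) = K/16 (n(K) = (2*K)/32 = (2*K)*(1/32) = K/16)
1/(((5176 + (12056 + n(-90))) + 30713) - 68687) = 1/(((5176 + (12056 + (1/16)*(-90))) + 30713) - 68687) = 1/(((5176 + (12056 - 45/8)) + 30713) - 68687) = 1/(((5176 + 96403/8) + 30713) - 68687) = 1/((137811/8 + 30713) - 68687) = 1/(383515/8 - 68687) = 1/(-165981/8) = -8/165981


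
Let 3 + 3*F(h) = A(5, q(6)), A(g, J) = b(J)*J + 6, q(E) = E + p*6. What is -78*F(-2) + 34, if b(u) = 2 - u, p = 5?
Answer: 31780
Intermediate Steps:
q(E) = 30 + E (q(E) = E + 5*6 = E + 30 = 30 + E)
A(g, J) = 6 + J*(2 - J) (A(g, J) = (2 - J)*J + 6 = J*(2 - J) + 6 = 6 + J*(2 - J))
F(h) = -407 (F(h) = -1 + (6 - (30 + 6)*(-2 + (30 + 6)))/3 = -1 + (6 - 1*36*(-2 + 36))/3 = -1 + (6 - 1*36*34)/3 = -1 + (6 - 1224)/3 = -1 + (⅓)*(-1218) = -1 - 406 = -407)
-78*F(-2) + 34 = -78*(-407) + 34 = 31746 + 34 = 31780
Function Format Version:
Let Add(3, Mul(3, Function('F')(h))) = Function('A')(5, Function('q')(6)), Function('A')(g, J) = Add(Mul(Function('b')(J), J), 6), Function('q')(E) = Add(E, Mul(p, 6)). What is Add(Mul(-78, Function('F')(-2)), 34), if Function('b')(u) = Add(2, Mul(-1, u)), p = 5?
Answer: 31780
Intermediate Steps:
Function('q')(E) = Add(30, E) (Function('q')(E) = Add(E, Mul(5, 6)) = Add(E, 30) = Add(30, E))
Function('A')(g, J) = Add(6, Mul(J, Add(2, Mul(-1, J)))) (Function('A')(g, J) = Add(Mul(Add(2, Mul(-1, J)), J), 6) = Add(Mul(J, Add(2, Mul(-1, J))), 6) = Add(6, Mul(J, Add(2, Mul(-1, J)))))
Function('F')(h) = -407 (Function('F')(h) = Add(-1, Mul(Rational(1, 3), Add(6, Mul(-1, Add(30, 6), Add(-2, Add(30, 6)))))) = Add(-1, Mul(Rational(1, 3), Add(6, Mul(-1, 36, Add(-2, 36))))) = Add(-1, Mul(Rational(1, 3), Add(6, Mul(-1, 36, 34)))) = Add(-1, Mul(Rational(1, 3), Add(6, -1224))) = Add(-1, Mul(Rational(1, 3), -1218)) = Add(-1, -406) = -407)
Add(Mul(-78, Function('F')(-2)), 34) = Add(Mul(-78, -407), 34) = Add(31746, 34) = 31780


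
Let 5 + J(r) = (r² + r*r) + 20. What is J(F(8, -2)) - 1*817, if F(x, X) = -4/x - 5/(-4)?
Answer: -6407/8 ≈ -800.88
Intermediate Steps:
F(x, X) = 5/4 - 4/x (F(x, X) = -4/x - 5*(-¼) = -4/x + 5/4 = 5/4 - 4/x)
J(r) = 15 + 2*r² (J(r) = -5 + ((r² + r*r) + 20) = -5 + ((r² + r²) + 20) = -5 + (2*r² + 20) = -5 + (20 + 2*r²) = 15 + 2*r²)
J(F(8, -2)) - 1*817 = (15 + 2*(5/4 - 4/8)²) - 1*817 = (15 + 2*(5/4 - 4*⅛)²) - 817 = (15 + 2*(5/4 - ½)²) - 817 = (15 + 2*(¾)²) - 817 = (15 + 2*(9/16)) - 817 = (15 + 9/8) - 817 = 129/8 - 817 = -6407/8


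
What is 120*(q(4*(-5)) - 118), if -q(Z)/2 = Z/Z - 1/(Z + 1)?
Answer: -273840/19 ≈ -14413.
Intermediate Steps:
q(Z) = -2 + 2/(1 + Z) (q(Z) = -2*(Z/Z - 1/(Z + 1)) = -2*(1 - 1/(1 + Z)) = -2 + 2/(1 + Z))
120*(q(4*(-5)) - 118) = 120*(-2*4*(-5)/(1 + 4*(-5)) - 118) = 120*(-2*(-20)/(1 - 20) - 118) = 120*(-2*(-20)/(-19) - 118) = 120*(-2*(-20)*(-1/19) - 118) = 120*(-40/19 - 118) = 120*(-2282/19) = -273840/19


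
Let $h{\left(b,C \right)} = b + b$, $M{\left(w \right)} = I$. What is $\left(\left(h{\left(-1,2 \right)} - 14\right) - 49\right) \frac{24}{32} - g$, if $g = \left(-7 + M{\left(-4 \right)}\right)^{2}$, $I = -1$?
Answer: $- \frac{451}{4} \approx -112.75$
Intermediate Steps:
$M{\left(w \right)} = -1$
$h{\left(b,C \right)} = 2 b$
$g = 64$ ($g = \left(-7 - 1\right)^{2} = \left(-8\right)^{2} = 64$)
$\left(\left(h{\left(-1,2 \right)} - 14\right) - 49\right) \frac{24}{32} - g = \left(\left(2 \left(-1\right) - 14\right) - 49\right) \frac{24}{32} - 64 = \left(\left(-2 - 14\right) - 49\right) 24 \cdot \frac{1}{32} - 64 = \left(-16 - 49\right) \frac{3}{4} - 64 = \left(-65\right) \frac{3}{4} - 64 = - \frac{195}{4} - 64 = - \frac{451}{4}$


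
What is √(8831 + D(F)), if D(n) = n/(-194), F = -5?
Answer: √332364486/194 ≈ 93.974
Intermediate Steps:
D(n) = -n/194 (D(n) = n*(-1/194) = -n/194)
√(8831 + D(F)) = √(8831 - 1/194*(-5)) = √(8831 + 5/194) = √(1713219/194) = √332364486/194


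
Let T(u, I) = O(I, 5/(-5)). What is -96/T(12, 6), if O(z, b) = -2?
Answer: 48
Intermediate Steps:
T(u, I) = -2
-96/T(12, 6) = -96/(-2) = -96*(-½) = 48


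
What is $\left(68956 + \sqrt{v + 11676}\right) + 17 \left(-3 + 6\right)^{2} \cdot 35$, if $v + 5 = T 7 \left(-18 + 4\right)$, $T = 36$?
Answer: $74311 + \sqrt{8143} \approx 74401.0$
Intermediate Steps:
$v = -3533$ ($v = -5 + 36 \cdot 7 \left(-18 + 4\right) = -5 + 252 \left(-14\right) = -5 - 3528 = -3533$)
$\left(68956 + \sqrt{v + 11676}\right) + 17 \left(-3 + 6\right)^{2} \cdot 35 = \left(68956 + \sqrt{-3533 + 11676}\right) + 17 \left(-3 + 6\right)^{2} \cdot 35 = \left(68956 + \sqrt{8143}\right) + 17 \cdot 3^{2} \cdot 35 = \left(68956 + \sqrt{8143}\right) + 17 \cdot 9 \cdot 35 = \left(68956 + \sqrt{8143}\right) + 153 \cdot 35 = \left(68956 + \sqrt{8143}\right) + 5355 = 74311 + \sqrt{8143}$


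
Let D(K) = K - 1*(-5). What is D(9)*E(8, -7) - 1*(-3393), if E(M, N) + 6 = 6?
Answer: 3393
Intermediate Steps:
E(M, N) = 0 (E(M, N) = -6 + 6 = 0)
D(K) = 5 + K (D(K) = K + 5 = 5 + K)
D(9)*E(8, -7) - 1*(-3393) = (5 + 9)*0 - 1*(-3393) = 14*0 + 3393 = 0 + 3393 = 3393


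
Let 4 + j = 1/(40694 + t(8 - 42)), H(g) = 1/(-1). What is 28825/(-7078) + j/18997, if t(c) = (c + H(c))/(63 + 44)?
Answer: -2384445826095305/585472159914818 ≈ -4.0727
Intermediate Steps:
H(g) = -1
t(c) = -1/107 + c/107 (t(c) = (c - 1)/(63 + 44) = (-1 + c)/107 = (-1 + c)*(1/107) = -1/107 + c/107)
j = -17416785/4354223 (j = -4 + 1/(40694 + (-1/107 + (8 - 42)/107)) = -4 + 1/(40694 + (-1/107 + (1/107)*(-34))) = -4 + 1/(40694 + (-1/107 - 34/107)) = -4 + 1/(40694 - 35/107) = -4 + 1/(4354223/107) = -4 + 107/4354223 = -17416785/4354223 ≈ -4.0000)
28825/(-7078) + j/18997 = 28825/(-7078) - 17416785/4354223/18997 = 28825*(-1/7078) - 17416785/4354223*1/18997 = -28825/7078 - 17416785/82717174331 = -2384445826095305/585472159914818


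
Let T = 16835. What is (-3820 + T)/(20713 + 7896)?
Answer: 13015/28609 ≈ 0.45493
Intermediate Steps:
(-3820 + T)/(20713 + 7896) = (-3820 + 16835)/(20713 + 7896) = 13015/28609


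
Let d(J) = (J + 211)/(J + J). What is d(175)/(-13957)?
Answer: -193/2442475 ≈ -7.9018e-5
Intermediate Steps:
d(J) = (211 + J)/(2*J) (d(J) = (211 + J)/((2*J)) = (211 + J)*(1/(2*J)) = (211 + J)/(2*J))
d(175)/(-13957) = ((½)*(211 + 175)/175)/(-13957) = ((½)*(1/175)*386)*(-1/13957) = (193/175)*(-1/13957) = -193/2442475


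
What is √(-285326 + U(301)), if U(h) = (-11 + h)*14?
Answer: I*√281266 ≈ 530.34*I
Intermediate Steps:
U(h) = -154 + 14*h
√(-285326 + U(301)) = √(-285326 + (-154 + 14*301)) = √(-285326 + (-154 + 4214)) = √(-285326 + 4060) = √(-281266) = I*√281266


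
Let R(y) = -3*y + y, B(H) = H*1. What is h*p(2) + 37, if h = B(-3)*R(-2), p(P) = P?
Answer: 13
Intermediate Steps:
B(H) = H
R(y) = -2*y
h = -12 (h = -(-6)*(-2) = -3*4 = -12)
h*p(2) + 37 = -12*2 + 37 = -24 + 37 = 13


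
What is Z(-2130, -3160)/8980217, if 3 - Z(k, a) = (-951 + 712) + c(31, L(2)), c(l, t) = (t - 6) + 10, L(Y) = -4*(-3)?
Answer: 226/8980217 ≈ 2.5166e-5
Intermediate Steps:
L(Y) = 12
c(l, t) = 4 + t (c(l, t) = (-6 + t) + 10 = 4 + t)
Z(k, a) = 226 (Z(k, a) = 3 - ((-951 + 712) + (4 + 12)) = 3 - (-239 + 16) = 3 - 1*(-223) = 3 + 223 = 226)
Z(-2130, -3160)/8980217 = 226/8980217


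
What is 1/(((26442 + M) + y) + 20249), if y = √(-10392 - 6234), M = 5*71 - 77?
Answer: 46969/2206103587 - I*√16626/2206103587 ≈ 2.129e-5 - 5.8448e-8*I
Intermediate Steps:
M = 278 (M = 355 - 77 = 278)
y = I*√16626 (y = √(-16626) = I*√16626 ≈ 128.94*I)
1/(((26442 + M) + y) + 20249) = 1/(((26442 + 278) + I*√16626) + 20249) = 1/((26720 + I*√16626) + 20249) = 1/(46969 + I*√16626)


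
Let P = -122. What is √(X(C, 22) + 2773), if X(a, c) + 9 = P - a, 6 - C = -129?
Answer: √2507 ≈ 50.070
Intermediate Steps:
C = 135 (C = 6 - 1*(-129) = 6 + 129 = 135)
X(a, c) = -131 - a (X(a, c) = -9 + (-122 - a) = -131 - a)
√(X(C, 22) + 2773) = √((-131 - 1*135) + 2773) = √((-131 - 135) + 2773) = √(-266 + 2773) = √2507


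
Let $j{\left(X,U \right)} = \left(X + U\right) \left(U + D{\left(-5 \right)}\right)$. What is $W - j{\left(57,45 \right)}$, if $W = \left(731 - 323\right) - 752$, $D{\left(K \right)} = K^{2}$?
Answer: $-7484$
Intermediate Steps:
$W = -344$ ($W = \left(731 - 323\right) - 752 = 408 - 752 = -344$)
$j{\left(X,U \right)} = \left(25 + U\right) \left(U + X\right)$ ($j{\left(X,U \right)} = \left(X + U\right) \left(U + \left(-5\right)^{2}\right) = \left(U + X\right) \left(U + 25\right) = \left(U + X\right) \left(25 + U\right) = \left(25 + U\right) \left(U + X\right)$)
$W - j{\left(57,45 \right)} = -344 - \left(45^{2} + 25 \cdot 45 + 25 \cdot 57 + 45 \cdot 57\right) = -344 - \left(2025 + 1125 + 1425 + 2565\right) = -344 - 7140 = -7484$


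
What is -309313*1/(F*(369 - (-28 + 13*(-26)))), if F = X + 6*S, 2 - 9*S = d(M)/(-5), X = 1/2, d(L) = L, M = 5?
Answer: -618626/3675 ≈ -168.33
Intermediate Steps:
X = ½ ≈ 0.50000
S = ⅓ (S = 2/9 - 5/(9*(-5)) = 2/9 - 5*(-1)/(9*5) = 2/9 - ⅑*(-1) = 2/9 + ⅑ = ⅓ ≈ 0.33333)
F = 5/2 (F = ½ + 6*(⅓) = ½ + 2 = 5/2 ≈ 2.5000)
-309313*1/(F*(369 - (-28 + 13*(-26)))) = -309313*2/(5*(369 - (-28 + 13*(-26)))) = -309313*2/(5*(369 - (-28 - 338))) = -309313*2/(5*(369 - 1*(-366))) = -309313*2/(5*(369 + 366)) = -309313/((5/2)*735) = -309313/3675/2 = -309313*2/3675 = -618626/3675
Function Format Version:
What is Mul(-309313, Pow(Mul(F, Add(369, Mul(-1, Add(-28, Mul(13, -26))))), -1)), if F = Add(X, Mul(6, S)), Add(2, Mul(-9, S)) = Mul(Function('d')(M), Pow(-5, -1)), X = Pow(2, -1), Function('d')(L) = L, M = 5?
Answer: Rational(-618626, 3675) ≈ -168.33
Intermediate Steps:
X = Rational(1, 2) ≈ 0.50000
S = Rational(1, 3) (S = Add(Rational(2, 9), Mul(Rational(-1, 9), Mul(5, Pow(-5, -1)))) = Add(Rational(2, 9), Mul(Rational(-1, 9), Mul(5, Rational(-1, 5)))) = Add(Rational(2, 9), Mul(Rational(-1, 9), -1)) = Add(Rational(2, 9), Rational(1, 9)) = Rational(1, 3) ≈ 0.33333)
F = Rational(5, 2) (F = Add(Rational(1, 2), Mul(6, Rational(1, 3))) = Add(Rational(1, 2), 2) = Rational(5, 2) ≈ 2.5000)
Mul(-309313, Pow(Mul(F, Add(369, Mul(-1, Add(-28, Mul(13, -26))))), -1)) = Mul(-309313, Pow(Mul(Rational(5, 2), Add(369, Mul(-1, Add(-28, Mul(13, -26))))), -1)) = Mul(-309313, Pow(Mul(Rational(5, 2), Add(369, Mul(-1, Add(-28, -338)))), -1)) = Mul(-309313, Pow(Mul(Rational(5, 2), Add(369, Mul(-1, -366))), -1)) = Mul(-309313, Pow(Mul(Rational(5, 2), Add(369, 366)), -1)) = Mul(-309313, Pow(Mul(Rational(5, 2), 735), -1)) = Mul(-309313, Pow(Rational(3675, 2), -1)) = Mul(-309313, Rational(2, 3675)) = Rational(-618626, 3675)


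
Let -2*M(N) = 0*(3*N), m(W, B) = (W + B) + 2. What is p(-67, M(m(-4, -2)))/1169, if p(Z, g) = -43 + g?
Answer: -43/1169 ≈ -0.036784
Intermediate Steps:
m(W, B) = 2 + B + W (m(W, B) = (B + W) + 2 = 2 + B + W)
M(N) = 0 (M(N) = -0*3*N = -1/2*0 = 0)
p(-67, M(m(-4, -2)))/1169 = (-43 + 0)/1169 = -43*1/1169 = -43/1169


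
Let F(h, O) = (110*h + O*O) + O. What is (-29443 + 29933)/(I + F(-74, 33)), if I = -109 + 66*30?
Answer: -490/5147 ≈ -0.095201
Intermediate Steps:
I = 1871 (I = -109 + 1980 = 1871)
F(h, O) = O + O² + 110*h (F(h, O) = (110*h + O²) + O = (O² + 110*h) + O = O + O² + 110*h)
(-29443 + 29933)/(I + F(-74, 33)) = (-29443 + 29933)/(1871 + (33 + 33² + 110*(-74))) = 490/(1871 + (33 + 1089 - 8140)) = 490/(1871 - 7018) = 490/(-5147) = 490*(-1/5147) = -490/5147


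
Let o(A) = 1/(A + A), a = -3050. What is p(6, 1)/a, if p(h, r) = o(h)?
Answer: -1/36600 ≈ -2.7322e-5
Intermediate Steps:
o(A) = 1/(2*A)
p(h, r) = 1/(2*h)
p(6, 1)/a = ((½)/6)/(-3050) = ((½)*(⅙))*(-1/3050) = (1/12)*(-1/3050) = -1/36600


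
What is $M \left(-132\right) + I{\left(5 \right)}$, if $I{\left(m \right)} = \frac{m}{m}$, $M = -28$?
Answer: $3697$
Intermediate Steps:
$I{\left(m \right)} = 1$
$M \left(-132\right) + I{\left(5 \right)} = \left(-28\right) \left(-132\right) + 1 = 3696 + 1 = 3697$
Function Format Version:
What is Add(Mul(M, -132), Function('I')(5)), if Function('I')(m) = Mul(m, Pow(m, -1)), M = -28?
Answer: 3697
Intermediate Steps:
Function('I')(m) = 1
Add(Mul(M, -132), Function('I')(5)) = Add(Mul(-28, -132), 1) = Add(3696, 1) = 3697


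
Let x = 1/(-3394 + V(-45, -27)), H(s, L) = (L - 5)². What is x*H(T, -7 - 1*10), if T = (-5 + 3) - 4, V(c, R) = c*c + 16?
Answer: -44/123 ≈ -0.35772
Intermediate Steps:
V(c, R) = 16 + c² (V(c, R) = c² + 16 = 16 + c²)
T = -6 (T = -2 - 4 = -6)
H(s, L) = (-5 + L)²
x = -1/1353 (x = 1/(-3394 + (16 + (-45)²)) = 1/(-3394 + (16 + 2025)) = 1/(-3394 + 2041) = 1/(-1353) = -1/1353 ≈ -0.00073910)
x*H(T, -7 - 1*10) = -(-5 + (-7 - 1*10))²/1353 = -(-5 + (-7 - 10))²/1353 = -(-5 - 17)²/1353 = -1/1353*(-22)² = -1/1353*484 = -44/123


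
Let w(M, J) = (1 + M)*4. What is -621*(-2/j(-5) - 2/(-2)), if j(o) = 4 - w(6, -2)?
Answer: -2691/4 ≈ -672.75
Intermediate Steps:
w(M, J) = 4 + 4*M
j(o) = -24 (j(o) = 4 - (4 + 4*6) = 4 - (4 + 24) = 4 - 1*28 = 4 - 28 = -24)
-621*(-2/j(-5) - 2/(-2)) = -621*(-2/(-24) - 2/(-2)) = -621*(-2*(-1/24) - 2*(-½)) = -621*(1/12 + 1) = -621*13/12 = -2691/4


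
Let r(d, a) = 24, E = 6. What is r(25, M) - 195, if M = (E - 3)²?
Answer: -171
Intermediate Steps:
M = 9 (M = (6 - 3)² = 3² = 9)
r(25, M) - 195 = 24 - 195 = -171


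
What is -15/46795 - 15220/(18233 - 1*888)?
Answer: -28499203/32466371 ≈ -0.87781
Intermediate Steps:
-15/46795 - 15220/(18233 - 1*888) = -15*1/46795 - 15220/(18233 - 888) = -3/9359 - 15220/17345 = -3/9359 - 15220*1/17345 = -3/9359 - 3044/3469 = -28499203/32466371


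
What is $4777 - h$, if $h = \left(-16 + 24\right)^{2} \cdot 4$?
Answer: $4521$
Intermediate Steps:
$h = 256$ ($h = 8^{2} \cdot 4 = 64 \cdot 4 = 256$)
$4777 - h = 4777 - 256 = 4521$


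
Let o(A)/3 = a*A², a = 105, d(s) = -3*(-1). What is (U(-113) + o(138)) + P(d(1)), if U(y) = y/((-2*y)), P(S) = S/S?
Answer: 11997721/2 ≈ 5.9989e+6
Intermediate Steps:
d(s) = 3
P(S) = 1
o(A) = 315*A² (o(A) = 3*(105*A²) = 315*A²)
U(y) = -½ (U(y) = y*(-1/(2*y)) = -½)
(U(-113) + o(138)) + P(d(1)) = (-½ + 315*138²) + 1 = (-½ + 315*19044) + 1 = (-½ + 5998860) + 1 = 11997719/2 + 1 = 11997721/2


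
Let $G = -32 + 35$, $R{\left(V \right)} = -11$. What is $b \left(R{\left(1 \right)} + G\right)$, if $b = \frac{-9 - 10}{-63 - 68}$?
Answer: $- \frac{152}{131} \approx -1.1603$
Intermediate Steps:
$G = 3$
$b = \frac{19}{131}$ ($b = - \frac{19}{-131} = \left(-19\right) \left(- \frac{1}{131}\right) = \frac{19}{131} \approx 0.14504$)
$b \left(R{\left(1 \right)} + G\right) = \frac{19 \left(-11 + 3\right)}{131} = \frac{19}{131} \left(-8\right) = - \frac{152}{131}$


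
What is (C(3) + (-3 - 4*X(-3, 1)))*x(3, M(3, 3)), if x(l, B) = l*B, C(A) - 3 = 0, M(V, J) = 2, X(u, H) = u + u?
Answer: 144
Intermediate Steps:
X(u, H) = 2*u
C(A) = 3 (C(A) = 3 + 0 = 3)
x(l, B) = B*l
(C(3) + (-3 - 4*X(-3, 1)))*x(3, M(3, 3)) = (3 + (-3 - 8*(-3)))*(2*3) = (3 + (-3 - 4*(-6)))*6 = (3 + (-3 + 24))*6 = (3 + 21)*6 = 24*6 = 144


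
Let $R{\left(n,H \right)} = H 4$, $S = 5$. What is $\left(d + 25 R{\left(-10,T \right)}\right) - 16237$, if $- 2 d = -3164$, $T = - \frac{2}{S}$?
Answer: $-14695$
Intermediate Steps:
$T = - \frac{2}{5} \approx -0.4$
$R{\left(n,H \right)} = 4 H$
$d = 1582$ ($d = \left(- \frac{1}{2}\right) \left(-3164\right) = 1582$)
$\left(d + 25 R{\left(-10,T \right)}\right) - 16237 = \left(1582 + 25 \cdot 4 \left(- \frac{2}{5}\right)\right) - 16237 = \left(1582 + 25 \left(- \frac{8}{5}\right)\right) - 16237 = \left(1582 - 40\right) - 16237 = 1542 - 16237 = -14695$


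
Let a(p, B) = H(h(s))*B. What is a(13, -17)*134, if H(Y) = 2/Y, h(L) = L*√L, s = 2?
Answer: -1139*√2 ≈ -1610.8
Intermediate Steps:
h(L) = L^(3/2)
a(p, B) = B*√2/2 (a(p, B) = (2/(2^(3/2)))*B = (2/((2*√2)))*B = (2*(√2/4))*B = (√2/2)*B = B*√2/2)
a(13, -17)*134 = ((½)*(-17)*√2)*134 = -17*√2/2*134 = -1139*√2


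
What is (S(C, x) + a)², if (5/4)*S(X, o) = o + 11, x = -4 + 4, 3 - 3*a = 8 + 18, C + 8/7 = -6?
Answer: 289/225 ≈ 1.2844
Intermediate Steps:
C = -50/7 (C = -8/7 - 6 = -50/7 ≈ -7.1429)
a = -23/3 (a = 1 - (8 + 18)/3 = 1 - ⅓*26 = 1 - 26/3 = -23/3 ≈ -7.6667)
x = 0
S(X, o) = 44/5 + 4*o/5 (S(X, o) = 4*(o + 11)/5 = 4*(11 + o)/5 = 44/5 + 4*o/5)
(S(C, x) + a)² = ((44/5 + (⅘)*0) - 23/3)² = ((44/5 + 0) - 23/3)² = (44/5 - 23/3)² = (17/15)² = 289/225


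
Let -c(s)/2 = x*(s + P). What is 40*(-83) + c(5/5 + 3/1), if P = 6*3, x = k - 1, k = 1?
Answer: -3320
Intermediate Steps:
x = 0 (x = 1 - 1 = 0)
P = 18
c(s) = 0 (c(s) = -0*(s + 18) = -0*(18 + s) = -2*0 = 0)
40*(-83) + c(5/5 + 3/1) = 40*(-83) + 0 = -3320 + 0 = -3320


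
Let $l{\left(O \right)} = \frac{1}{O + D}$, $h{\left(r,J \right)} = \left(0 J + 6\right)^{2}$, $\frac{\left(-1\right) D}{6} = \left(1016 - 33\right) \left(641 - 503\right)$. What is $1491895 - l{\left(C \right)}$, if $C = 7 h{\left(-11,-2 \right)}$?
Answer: $\frac{1213913188441}{813672} \approx 1.4919 \cdot 10^{6}$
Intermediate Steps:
$D = -813924$ ($D = - 6 \left(1016 - 33\right) \left(641 - 503\right) = - 6 \cdot 983 \cdot 138 = \left(-6\right) 135654 = -813924$)
$h{\left(r,J \right)} = 36$ ($h{\left(r,J \right)} = \left(0 + 6\right)^{2} = 6^{2} = 36$)
$C = 252$ ($C = 7 \cdot 36 = 252$)
$l{\left(O \right)} = \frac{1}{-813924 + O}$ ($l{\left(O \right)} = \frac{1}{O - 813924} = \frac{1}{-813924 + O}$)
$1491895 - l{\left(C \right)} = 1491895 - \frac{1}{-813924 + 252} = 1491895 - \frac{1}{-813672} = 1491895 - - \frac{1}{813672} = 1491895 + \frac{1}{813672} = \frac{1213913188441}{813672}$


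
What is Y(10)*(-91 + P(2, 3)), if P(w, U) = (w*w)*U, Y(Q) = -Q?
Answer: 790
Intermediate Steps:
P(w, U) = U*w² (P(w, U) = w²*U = U*w²)
Y(10)*(-91 + P(2, 3)) = (-1*10)*(-91 + 3*2²) = -10*(-91 + 3*4) = -10*(-91 + 12) = -10*(-79) = 790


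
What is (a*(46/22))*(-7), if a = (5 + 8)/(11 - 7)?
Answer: -2093/44 ≈ -47.568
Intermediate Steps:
a = 13/4 ≈ 3.2500
(a*(46/22))*(-7) = (13*(46/22)/4)*(-7) = (13*(46*(1/22))/4)*(-7) = ((13/4)*(23/11))*(-7) = (299/44)*(-7) = -2093/44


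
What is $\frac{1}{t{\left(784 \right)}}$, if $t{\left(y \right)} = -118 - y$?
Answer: $- \frac{1}{902} \approx -0.0011086$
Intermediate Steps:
$\frac{1}{t{\left(784 \right)}} = \frac{1}{-118 - 784} = \frac{1}{-902} = - \frac{1}{902}$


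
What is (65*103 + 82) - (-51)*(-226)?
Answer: -4749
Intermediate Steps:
(65*103 + 82) - (-51)*(-226) = (6695 + 82) - 1*11526 = 6777 - 11526 = -4749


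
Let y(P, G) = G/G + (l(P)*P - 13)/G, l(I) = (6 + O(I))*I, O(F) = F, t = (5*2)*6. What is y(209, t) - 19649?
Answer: 4106261/30 ≈ 1.3688e+5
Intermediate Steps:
t = 60 (t = 10*6 = 60)
l(I) = I*(6 + I) (l(I) = (6 + I)*I = I*(6 + I))
y(P, G) = 1 + (-13 + P²*(6 + P))/G (y(P, G) = G/G + ((P*(6 + P))*P - 13)/G = 1 + (P²*(6 + P) - 13)/G = 1 + (-13 + P²*(6 + P))/G)
y(209, t) - 19649 = (-13 + 60 + 209²*(6 + 209))/60 - 19649 = (-13 + 60 + 43681*215)/60 - 19649 = (-13 + 60 + 9391415)/60 - 19649 = (1/60)*9391462 - 19649 = 4695731/30 - 19649 = 4106261/30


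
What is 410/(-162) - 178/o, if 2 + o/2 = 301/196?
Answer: 199187/1053 ≈ 189.16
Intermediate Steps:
o = -13/14 (o = -4 + 2*(301/196) = -4 + 2*(301*(1/196)) = -4 + 2*(43/28) = -4 + 43/14 = -13/14 ≈ -0.92857)
410/(-162) - 178/o = 410/(-162) - 178/(-13/14) = 410*(-1/162) - 178*(-14/13) = -205/81 + 2492/13 = 199187/1053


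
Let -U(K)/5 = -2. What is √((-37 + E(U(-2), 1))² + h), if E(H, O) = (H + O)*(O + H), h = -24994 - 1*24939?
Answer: I*√42877 ≈ 207.07*I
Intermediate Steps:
h = -49933 (h = -24994 - 24939 = -49933)
U(K) = 10 (U(K) = -5*(-2) = 10)
E(H, O) = (H + O)² (E(H, O) = (H + O)*(H + O) = (H + O)²)
√((-37 + E(U(-2), 1))² + h) = √((-37 + (10 + 1)²)² - 49933) = √((-37 + 11²)² - 49933) = √((-37 + 121)² - 49933) = √(84² - 49933) = √(7056 - 49933) = √(-42877) = I*√42877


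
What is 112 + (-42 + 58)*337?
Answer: 5504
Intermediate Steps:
112 + (-42 + 58)*337 = 112 + 16*337 = 112 + 5392 = 5504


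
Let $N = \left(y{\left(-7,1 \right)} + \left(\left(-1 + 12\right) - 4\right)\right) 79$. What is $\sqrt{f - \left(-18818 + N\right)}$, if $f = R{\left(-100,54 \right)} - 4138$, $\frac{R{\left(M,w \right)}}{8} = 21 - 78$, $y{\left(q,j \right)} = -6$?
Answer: $\sqrt{14145} \approx 118.93$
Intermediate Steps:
$N = 79$ ($N = \left(-6 + \left(\left(-1 + 12\right) - 4\right)\right) 79 = \left(-6 + \left(11 - 4\right)\right) 79 = \left(-6 + 7\right) 79 = 1 \cdot 79 = 79$)
$R{\left(M,w \right)} = -456$ ($R{\left(M,w \right)} = 8 \left(21 - 78\right) = 8 \left(-57\right) = -456$)
$f = -4594$ ($f = -456 - 4138 = -4594$)
$\sqrt{f - \left(-18818 + N\right)} = \sqrt{-4594 + \left(18818 - 79\right)} = \sqrt{-4594 + 18739} = \sqrt{14145}$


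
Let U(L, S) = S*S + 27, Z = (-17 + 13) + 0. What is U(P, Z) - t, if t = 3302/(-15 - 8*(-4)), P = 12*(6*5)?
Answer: -2571/17 ≈ -151.24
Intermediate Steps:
P = 360 (P = 12*30 = 360)
Z = -4 (Z = -4 + 0 = -4)
U(L, S) = 27 + S² (U(L, S) = S² + 27 = 27 + S²)
t = 3302/17 (t = 3302/(-15 + 32) = 3302/17 ≈ 194.24)
U(P, Z) - t = (27 + (-4)²) - 1*3302/17 = (27 + 16) - 3302/17 = 43 - 3302/17 = -2571/17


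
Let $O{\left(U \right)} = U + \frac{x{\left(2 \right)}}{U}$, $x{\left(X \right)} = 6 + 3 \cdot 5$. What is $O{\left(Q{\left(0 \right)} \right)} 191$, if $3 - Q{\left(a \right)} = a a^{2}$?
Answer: $1910$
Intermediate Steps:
$x{\left(X \right)} = 21$ ($x{\left(X \right)} = 6 + 15 = 21$)
$Q{\left(a \right)} = 3 - a^{3}$ ($Q{\left(a \right)} = 3 - a a^{2} = 3 - a^{3}$)
$O{\left(U \right)} = U + \frac{21}{U}$
$O{\left(Q{\left(0 \right)} \right)} 191 = \left(\left(3 - 0^{3}\right) + \frac{21}{3 - 0^{3}}\right) 191 = \left(\left(3 - 0\right) + \frac{21}{3 - 0}\right) 191 = \left(\left(3 + 0\right) + \frac{21}{3 + 0}\right) 191 = \left(3 + \frac{21}{3}\right) 191 = \left(3 + 21 \cdot \frac{1}{3}\right) 191 = \left(3 + 7\right) 191 = 10 \cdot 191 = 1910$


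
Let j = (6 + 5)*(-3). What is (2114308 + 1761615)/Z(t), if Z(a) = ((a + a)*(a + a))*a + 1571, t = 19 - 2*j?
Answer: 3875923/2458071 ≈ 1.5768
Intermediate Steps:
j = -33 (j = 11*(-3) = -33)
t = 85 (t = 19 - 2*(-33) = 19 + 66 = 85)
Z(a) = 1571 + 4*a³ (Z(a) = ((2*a)*(2*a))*a + 1571 = (4*a²)*a + 1571 = 4*a³ + 1571 = 1571 + 4*a³)
(2114308 + 1761615)/Z(t) = (2114308 + 1761615)/(1571 + 4*85³) = 3875923/(1571 + 4*614125) = 3875923/(1571 + 2456500) = 3875923/2458071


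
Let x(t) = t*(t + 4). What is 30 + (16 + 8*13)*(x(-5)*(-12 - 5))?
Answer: -10170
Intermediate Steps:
x(t) = t*(4 + t)
30 + (16 + 8*13)*(x(-5)*(-12 - 5)) = 30 + (16 + 8*13)*((-5*(4 - 5))*(-12 - 5)) = 30 + (16 + 104)*(-5*(-1)*(-17)) = 30 + 120*(5*(-17)) = 30 + 120*(-85) = 30 - 10200 = -10170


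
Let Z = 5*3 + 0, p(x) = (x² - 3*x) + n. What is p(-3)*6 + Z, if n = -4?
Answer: 99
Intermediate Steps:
p(x) = -4 + x² - 3*x (p(x) = (x² - 3*x) - 4 = -4 + x² - 3*x)
Z = 15 (Z = 15 + 0 = 15)
p(-3)*6 + Z = (-4 + (-3)² - 3*(-3))*6 + 15 = (-4 + 9 + 9)*6 + 15 = 14*6 + 15 = 84 + 15 = 99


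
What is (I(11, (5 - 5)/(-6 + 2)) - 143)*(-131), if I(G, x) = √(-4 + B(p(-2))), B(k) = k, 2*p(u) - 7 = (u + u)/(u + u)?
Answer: 18733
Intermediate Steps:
p(u) = 4 (p(u) = 7/2 + ((u + u)/(u + u))/2 = 7/2 + ((2*u)/((2*u)))/2 = 7/2 + ((2*u)*(1/(2*u)))/2 = 7/2 + (½)*1 = 7/2 + ½ = 4)
I(G, x) = 0 (I(G, x) = √(-4 + 4) = √0 = 0)
(I(11, (5 - 5)/(-6 + 2)) - 143)*(-131) = (0 - 143)*(-131) = -143*(-131) = 18733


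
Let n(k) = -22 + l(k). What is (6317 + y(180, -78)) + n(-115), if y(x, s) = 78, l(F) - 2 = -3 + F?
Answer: 6257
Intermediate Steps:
l(F) = -1 + F (l(F) = 2 + (-3 + F) = -1 + F)
n(k) = -23 + k (n(k) = -22 + (-1 + k) = -23 + k)
(6317 + y(180, -78)) + n(-115) = (6317 + 78) + (-23 - 115) = 6395 - 138 = 6257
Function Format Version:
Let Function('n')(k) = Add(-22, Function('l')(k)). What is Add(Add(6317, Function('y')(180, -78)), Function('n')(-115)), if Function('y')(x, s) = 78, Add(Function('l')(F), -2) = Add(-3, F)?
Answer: 6257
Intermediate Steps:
Function('l')(F) = Add(-1, F) (Function('l')(F) = Add(2, Add(-3, F)) = Add(-1, F))
Function('n')(k) = Add(-23, k) (Function('n')(k) = Add(-22, Add(-1, k)) = Add(-23, k))
Add(Add(6317, Function('y')(180, -78)), Function('n')(-115)) = Add(Add(6317, 78), Add(-23, -115)) = Add(6395, -138) = 6257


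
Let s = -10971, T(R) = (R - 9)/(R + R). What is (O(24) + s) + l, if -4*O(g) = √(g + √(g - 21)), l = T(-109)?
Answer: -1195780/109 - √(24 + √3)/4 ≈ -10972.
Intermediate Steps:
T(R) = (-9 + R)/(2*R) (T(R) = (-9 + R)/((2*R)) = (-9 + R)*(1/(2*R)) = (-9 + R)/(2*R))
l = 59/109 (l = (½)*(-9 - 109)/(-109) = (½)*(-1/109)*(-118) = 59/109 ≈ 0.54128)
O(g) = -√(g + √(-21 + g))/4 (O(g) = -√(g + √(g - 21))/4 = -√(g + √(-21 + g))/4)
(O(24) + s) + l = (-√(24 + √(-21 + 24))/4 - 10971) + 59/109 = (-√(24 + √3)/4 - 10971) + 59/109 = (-10971 - √(24 + √3)/4) + 59/109 = -1195780/109 - √(24 + √3)/4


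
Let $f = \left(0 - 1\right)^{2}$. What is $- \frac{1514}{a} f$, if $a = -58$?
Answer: $\frac{757}{29} \approx 26.103$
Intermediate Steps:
$f = 1$ ($f = \left(-1\right)^{2} = 1$)
$- \frac{1514}{a} f = - \frac{1514}{-58} \cdot 1 = \left(-1514\right) \left(- \frac{1}{58}\right) 1 = \frac{757}{29} \cdot 1 = \frac{757}{29}$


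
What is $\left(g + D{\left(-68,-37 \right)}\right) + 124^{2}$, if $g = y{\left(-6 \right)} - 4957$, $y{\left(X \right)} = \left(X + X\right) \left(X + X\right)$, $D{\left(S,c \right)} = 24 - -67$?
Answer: $10654$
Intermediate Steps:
$D{\left(S,c \right)} = 91$ ($D{\left(S,c \right)} = 24 + 67 = 91$)
$y{\left(X \right)} = 4 X^{2}$ ($y{\left(X \right)} = 2 X 2 X = 4 X^{2}$)
$g = -4813$ ($g = 4 \left(-6\right)^{2} - 4957 = 4 \cdot 36 - 4957 = 144 - 4957 = -4813$)
$\left(g + D{\left(-68,-37 \right)}\right) + 124^{2} = \left(-4813 + 91\right) + 124^{2} = -4722 + 15376 = 10654$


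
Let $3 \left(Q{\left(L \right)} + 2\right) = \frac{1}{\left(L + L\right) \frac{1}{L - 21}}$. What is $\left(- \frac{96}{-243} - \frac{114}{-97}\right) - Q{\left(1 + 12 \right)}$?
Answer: $\frac{375152}{102141} \approx 3.6729$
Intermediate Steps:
$Q{\left(L \right)} = -2 + \frac{-21 + L}{6 L}$ ($Q{\left(L \right)} = -2 + \frac{1}{3 \frac{L + L}{L - 21}} = -2 + \frac{1}{3 \frac{2 L}{-21 + L}} = -2 + \frac{\frac{1}{2} \frac{1}{L} \left(-21 + L\right)}{3} = -2 + \frac{-21 + L}{6 L}$)
$\left(- \frac{96}{-243} - \frac{114}{-97}\right) - Q{\left(1 + 12 \right)} = \left(- \frac{96}{-243} - \frac{114}{-97}\right) - \frac{-21 - 11 \left(1 + 12\right)}{6 \left(1 + 12\right)} = \left(\left(-96\right) \left(- \frac{1}{243}\right) - - \frac{114}{97}\right) - \frac{-21 - 143}{6 \cdot 13} = \left(\frac{32}{81} + \frac{114}{97}\right) - \frac{1}{6} \cdot \frac{1}{13} \left(-21 - 143\right) = \frac{12338}{7857} - \frac{1}{6} \cdot \frac{1}{13} \left(-164\right) = \frac{12338}{7857} - - \frac{82}{39} = \frac{12338}{7857} + \frac{82}{39} = \frac{375152}{102141}$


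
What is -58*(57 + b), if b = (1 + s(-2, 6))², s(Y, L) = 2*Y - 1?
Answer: -4234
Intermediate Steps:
s(Y, L) = -1 + 2*Y
b = 16 (b = (1 + (-1 + 2*(-2)))² = (1 + (-1 - 4))² = (1 - 5)² = (-4)² = 16)
-58*(57 + b) = -58*(57 + 16) = -58*73 = -4234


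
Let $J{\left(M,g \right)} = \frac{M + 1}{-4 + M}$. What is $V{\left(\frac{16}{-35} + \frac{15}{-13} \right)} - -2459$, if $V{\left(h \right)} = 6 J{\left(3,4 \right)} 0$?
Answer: $2459$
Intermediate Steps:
$J{\left(M,g \right)} = \frac{1 + M}{-4 + M}$
$V{\left(h \right)} = 0$ ($V{\left(h \right)} = 6 \frac{1 + 3}{-4 + 3} \cdot 0 = 6 \frac{1}{-1} \cdot 4 \cdot 0 = 6 \left(\left(-1\right) 4\right) 0 = 6 \left(-4\right) 0 = \left(-24\right) 0 = 0$)
$V{\left(\frac{16}{-35} + \frac{15}{-13} \right)} - -2459 = 0 - -2459 = 0 + 2459 = 2459$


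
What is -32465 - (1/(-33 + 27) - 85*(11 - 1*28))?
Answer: -203459/6 ≈ -33910.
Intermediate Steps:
-32465 - (1/(-33 + 27) - 85*(11 - 1*28)) = -32465 - (1/(-6) - 85*(11 - 28)) = -32465 - (-⅙ - 85*(-17)) = -32465 - (-⅙ + 1445) = -32465 - 1*8669/6 = -32465 - 8669/6 = -203459/6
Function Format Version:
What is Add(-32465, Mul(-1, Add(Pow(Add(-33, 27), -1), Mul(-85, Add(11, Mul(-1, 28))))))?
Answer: Rational(-203459, 6) ≈ -33910.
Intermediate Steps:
Add(-32465, Mul(-1, Add(Pow(Add(-33, 27), -1), Mul(-85, Add(11, Mul(-1, 28)))))) = Add(-32465, Mul(-1, Add(Pow(-6, -1), Mul(-85, Add(11, -28))))) = Add(-32465, Mul(-1, Add(Rational(-1, 6), Mul(-85, -17)))) = Add(-32465, Mul(-1, Add(Rational(-1, 6), 1445))) = Add(-32465, Mul(-1, Rational(8669, 6))) = Add(-32465, Rational(-8669, 6)) = Rational(-203459, 6)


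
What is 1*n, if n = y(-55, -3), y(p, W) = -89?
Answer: -89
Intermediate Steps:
n = -89
1*n = 1*(-89) = -89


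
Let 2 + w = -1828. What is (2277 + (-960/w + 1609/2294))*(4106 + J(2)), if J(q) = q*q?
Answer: 655136620125/69967 ≈ 9.3635e+6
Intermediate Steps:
w = -1830 (w = -2 - 1828 = -1830)
J(q) = q**2
(2277 + (-960/w + 1609/2294))*(4106 + J(2)) = (2277 + (-960/(-1830) + 1609/2294))*(4106 + 2**2) = (2277 + (-960*(-1/1830) + 1609*(1/2294)))*(4106 + 4) = (2277 + (32/61 + 1609/2294))*4110 = (2277 + 171557/139934)*4110 = (318801275/139934)*4110 = 655136620125/69967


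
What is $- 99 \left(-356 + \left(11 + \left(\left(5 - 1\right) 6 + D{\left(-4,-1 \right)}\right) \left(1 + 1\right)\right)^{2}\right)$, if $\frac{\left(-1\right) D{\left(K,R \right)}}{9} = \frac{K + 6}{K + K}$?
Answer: $- \frac{1455795}{4} \approx -3.6395 \cdot 10^{5}$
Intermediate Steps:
$D{\left(K,R \right)} = - \frac{9 \left(6 + K\right)}{2 K}$ ($D{\left(K,R \right)} = - 9 \frac{K + 6}{K + K} = - 9 \frac{6 + K}{2 K} = - \frac{9 \left(6 + K\right)}{2 K}$)
$- 99 \left(-356 + \left(11 + \left(\left(5 - 1\right) 6 + D{\left(-4,-1 \right)}\right) \left(1 + 1\right)\right)^{2}\right) = - 99 \left(-356 + \left(11 + \left(\left(5 - 1\right) 6 - \left(\frac{9}{2} + \frac{27}{-4}\right)\right) \left(1 + 1\right)\right)^{2}\right) = - 99 \left(-356 + \left(11 + \left(4 \cdot 6 - - \frac{9}{4}\right) 2\right)^{2}\right) = - 99 \left(-356 + \left(11 + \left(24 + \left(- \frac{9}{2} + \frac{27}{4}\right)\right) 2\right)^{2}\right) = - 99 \left(-356 + \left(11 + \left(24 + \frac{9}{4}\right) 2\right)^{2}\right) = - 99 \left(-356 + \left(11 + \frac{105}{4} \cdot 2\right)^{2}\right) = - 99 \left(-356 + \left(11 + \frac{105}{2}\right)^{2}\right) = - 99 \left(-356 + \left(\frac{127}{2}\right)^{2}\right) = - 99 \left(-356 + \frac{16129}{4}\right) = \left(-99\right) \frac{14705}{4} = - \frac{1455795}{4}$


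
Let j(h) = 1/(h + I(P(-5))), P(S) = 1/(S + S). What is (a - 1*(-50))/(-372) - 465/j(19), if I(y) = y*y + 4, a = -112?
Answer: -641969/60 ≈ -10699.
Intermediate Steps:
P(S) = 1/(2*S)
I(y) = 4 + y² (I(y) = y² + 4 = 4 + y²)
j(h) = 1/(401/100 + h) (j(h) = 1/(h + (4 + ((½)/(-5))²)) = 1/(h + (4 + ((½)*(-⅕))²)) = 1/(h + (4 + (-⅒)²)) = 1/(h + (4 + 1/100)) = 1/(h + 401/100) = 1/(401/100 + h))
(a - 1*(-50))/(-372) - 465/j(19) = (-112 - 1*(-50))/(-372) - 465/(100/(401 + 100*19)) = (-112 + 50)*(-1/372) - 465/(100/(401 + 1900)) = -62*(-1/372) - 465/(100/2301) = ⅙ - 465/(100*(1/2301)) = ⅙ - 465/100/2301 = ⅙ - 465*2301/100 = ⅙ - 213993/20 = -641969/60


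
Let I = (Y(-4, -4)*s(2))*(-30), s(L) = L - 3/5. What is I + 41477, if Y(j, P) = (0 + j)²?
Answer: 40805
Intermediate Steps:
s(L) = -⅗ + L (s(L) = L - 3*⅕ = L - ⅗ = -⅗ + L)
Y(j, P) = j²
I = -672 (I = ((-4)²*(-⅗ + 2))*(-30) = (16*(7/5))*(-30) = (112/5)*(-30) = -672)
I + 41477 = -672 + 41477 = 40805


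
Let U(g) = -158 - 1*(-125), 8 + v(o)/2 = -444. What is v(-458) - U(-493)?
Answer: -871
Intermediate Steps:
v(o) = -904 (v(o) = -16 + 2*(-444) = -16 - 888 = -904)
U(g) = -33 (U(g) = -158 + 125 = -33)
v(-458) - U(-493) = -904 - 1*(-33) = -904 + 33 = -871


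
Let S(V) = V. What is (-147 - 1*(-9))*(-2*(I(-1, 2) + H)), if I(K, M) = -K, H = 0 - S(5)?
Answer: -1104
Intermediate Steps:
H = -5 (H = 0 - 1*5 = 0 - 5 = -5)
(-147 - 1*(-9))*(-2*(I(-1, 2) + H)) = (-147 - 1*(-9))*(-2*(-1*(-1) - 5)) = (-147 + 9)*(-2*(1 - 5)) = -(-276)*(-4) = -138*8 = -1104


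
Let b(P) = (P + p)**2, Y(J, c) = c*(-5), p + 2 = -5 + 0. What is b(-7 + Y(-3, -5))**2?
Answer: 14641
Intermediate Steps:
p = -7 (p = -2 + (-5 + 0) = -2 - 5 = -7)
Y(J, c) = -5*c
b(P) = (-7 + P)**2 (b(P) = (P - 7)**2 = (-7 + P)**2)
b(-7 + Y(-3, -5))**2 = ((-7 + (-7 - 5*(-5)))**2)**2 = ((-7 + (-7 + 25))**2)**2 = ((-7 + 18)**2)**2 = (11**2)**2 = 121**2 = 14641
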